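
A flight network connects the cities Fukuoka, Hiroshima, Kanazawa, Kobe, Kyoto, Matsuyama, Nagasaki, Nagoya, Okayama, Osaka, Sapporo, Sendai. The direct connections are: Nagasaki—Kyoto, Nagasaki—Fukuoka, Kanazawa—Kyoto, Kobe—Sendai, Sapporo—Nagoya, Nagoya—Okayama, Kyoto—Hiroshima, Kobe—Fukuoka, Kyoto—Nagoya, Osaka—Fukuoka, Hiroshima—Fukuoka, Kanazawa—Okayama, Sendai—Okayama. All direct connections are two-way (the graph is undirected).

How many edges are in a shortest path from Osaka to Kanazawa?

Distance 0: Osaka.
Distance 1: Fukuoka.
Distance 2: Hiroshima, Kobe, Nagasaki.
Distance 3: Kyoto, Sendai.
Distance 4: Kanazawa, Nagoya, Okayama — contains Kanazawa.

4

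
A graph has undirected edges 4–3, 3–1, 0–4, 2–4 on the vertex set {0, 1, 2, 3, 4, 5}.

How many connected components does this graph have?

From 0: component {0, 1, 2, 3, 4}.
From 5: component {5}.
That's 2 components.

2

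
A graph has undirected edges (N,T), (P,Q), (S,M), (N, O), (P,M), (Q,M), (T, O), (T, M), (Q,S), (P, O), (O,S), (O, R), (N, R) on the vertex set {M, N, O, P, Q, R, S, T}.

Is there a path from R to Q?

Explore from R.
Distance 1: reach N, O.
Distance 2: reach P, S, T.
Distance 3: reach M, Q.
Found Q.

Yes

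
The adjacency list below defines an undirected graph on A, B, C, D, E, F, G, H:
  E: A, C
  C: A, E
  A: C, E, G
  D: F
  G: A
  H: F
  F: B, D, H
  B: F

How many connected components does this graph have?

2

From A: component {A, C, E, G}.
From B: component {B, D, F, H}.
That's 2 components.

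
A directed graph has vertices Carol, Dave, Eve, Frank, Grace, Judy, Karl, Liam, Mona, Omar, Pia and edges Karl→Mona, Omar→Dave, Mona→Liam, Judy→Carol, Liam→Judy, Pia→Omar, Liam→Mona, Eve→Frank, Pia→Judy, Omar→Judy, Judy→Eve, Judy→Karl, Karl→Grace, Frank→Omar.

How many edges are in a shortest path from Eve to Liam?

Distance 0: Eve.
Distance 1: Frank.
Distance 2: Omar.
Distance 3: Dave, Judy.
Distance 4: Carol, Karl.
Distance 5: Grace, Mona.
Distance 6: Liam — contains Liam.

6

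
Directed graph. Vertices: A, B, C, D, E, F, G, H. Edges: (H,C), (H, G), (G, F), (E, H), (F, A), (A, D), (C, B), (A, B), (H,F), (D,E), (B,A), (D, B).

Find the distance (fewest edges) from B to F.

Distance 0: B.
Distance 1: A.
Distance 2: D.
Distance 3: E.
Distance 4: H.
Distance 5: C, F, G — contains F.

5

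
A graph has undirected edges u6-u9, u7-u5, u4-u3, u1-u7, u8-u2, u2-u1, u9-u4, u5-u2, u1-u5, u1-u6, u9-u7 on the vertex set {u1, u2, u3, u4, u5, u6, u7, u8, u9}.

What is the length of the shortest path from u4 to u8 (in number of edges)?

Distance 0: u4.
Distance 1: u3, u9.
Distance 2: u6, u7.
Distance 3: u1, u5.
Distance 4: u2.
Distance 5: u8 — contains u8.

5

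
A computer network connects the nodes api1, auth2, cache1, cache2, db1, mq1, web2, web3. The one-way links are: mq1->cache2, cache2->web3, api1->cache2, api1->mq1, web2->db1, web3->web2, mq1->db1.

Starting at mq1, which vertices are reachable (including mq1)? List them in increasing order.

Start at mq1.
Its neighbours: cache2, db1.
Then their neighbours: web3.
Then next layer: web2.
Nothing further is reachable.

cache2, db1, mq1, web2, web3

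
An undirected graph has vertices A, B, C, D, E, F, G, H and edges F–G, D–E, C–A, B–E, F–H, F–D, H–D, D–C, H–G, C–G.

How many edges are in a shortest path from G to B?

Distance 0: G.
Distance 1: C, F, H.
Distance 2: A, D.
Distance 3: E.
Distance 4: B — contains B.

4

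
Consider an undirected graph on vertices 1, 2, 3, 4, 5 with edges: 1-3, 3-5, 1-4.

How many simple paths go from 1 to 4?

1–4

1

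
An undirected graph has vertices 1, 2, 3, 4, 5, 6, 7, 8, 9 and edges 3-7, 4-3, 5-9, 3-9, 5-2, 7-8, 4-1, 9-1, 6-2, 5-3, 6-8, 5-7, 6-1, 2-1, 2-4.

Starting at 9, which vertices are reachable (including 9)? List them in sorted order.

1, 2, 3, 4, 5, 6, 7, 8, 9

Start at 9.
Its neighbours: 1, 3, 5.
Then their neighbours: 2, 4, 6, 7.
Then next layer: 8.
Every vertex is now reached.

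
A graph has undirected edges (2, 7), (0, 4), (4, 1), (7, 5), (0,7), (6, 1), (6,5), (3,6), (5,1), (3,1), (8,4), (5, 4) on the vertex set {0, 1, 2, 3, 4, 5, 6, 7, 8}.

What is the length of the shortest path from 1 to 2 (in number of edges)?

Distance 0: 1.
Distance 1: 3, 4, 5, 6.
Distance 2: 0, 7, 8.
Distance 3: 2 — contains 2.

3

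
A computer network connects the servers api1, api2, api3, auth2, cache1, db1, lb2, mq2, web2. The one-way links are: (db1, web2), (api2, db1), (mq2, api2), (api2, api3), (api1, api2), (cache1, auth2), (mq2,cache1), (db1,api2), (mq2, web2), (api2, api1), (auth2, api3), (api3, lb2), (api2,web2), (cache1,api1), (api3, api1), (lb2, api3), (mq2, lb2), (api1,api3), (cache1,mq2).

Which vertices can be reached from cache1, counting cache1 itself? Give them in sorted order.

api1, api2, api3, auth2, cache1, db1, lb2, mq2, web2

Start at cache1.
Its neighbours: api1, auth2, mq2.
Then their neighbours: api2, api3, lb2, web2.
Then next layer: db1.
Every vertex is now reached.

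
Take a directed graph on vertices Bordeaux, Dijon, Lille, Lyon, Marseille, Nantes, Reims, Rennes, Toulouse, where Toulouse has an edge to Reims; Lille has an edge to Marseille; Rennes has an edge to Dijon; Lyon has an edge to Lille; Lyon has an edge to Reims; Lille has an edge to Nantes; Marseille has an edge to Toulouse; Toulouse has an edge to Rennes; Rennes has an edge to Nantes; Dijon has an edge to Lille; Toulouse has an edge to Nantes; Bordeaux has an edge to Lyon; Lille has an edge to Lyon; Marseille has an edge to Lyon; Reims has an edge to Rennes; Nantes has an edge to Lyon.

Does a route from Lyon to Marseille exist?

Yes

Explore from Lyon.
Distance 1: reach Lille, Reims.
Distance 2: reach Marseille, Nantes, Rennes.
Found Marseille.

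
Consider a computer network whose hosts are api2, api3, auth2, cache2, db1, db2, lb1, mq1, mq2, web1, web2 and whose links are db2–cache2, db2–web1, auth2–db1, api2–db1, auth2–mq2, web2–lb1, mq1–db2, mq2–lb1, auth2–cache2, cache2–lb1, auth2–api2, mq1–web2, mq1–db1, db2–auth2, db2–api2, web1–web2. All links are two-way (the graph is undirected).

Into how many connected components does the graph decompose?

From api2: component {api2, auth2, cache2, db1, db2, lb1, mq1, mq2, web1, web2}.
From api3: component {api3}.
That's 2 components.

2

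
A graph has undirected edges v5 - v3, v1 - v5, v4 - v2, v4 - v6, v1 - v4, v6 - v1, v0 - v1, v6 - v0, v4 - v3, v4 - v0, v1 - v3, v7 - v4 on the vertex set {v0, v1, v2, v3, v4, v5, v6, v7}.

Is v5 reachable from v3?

Explore from v3.
Distance 1: reach v1, v4, v5.
Found v5.

Yes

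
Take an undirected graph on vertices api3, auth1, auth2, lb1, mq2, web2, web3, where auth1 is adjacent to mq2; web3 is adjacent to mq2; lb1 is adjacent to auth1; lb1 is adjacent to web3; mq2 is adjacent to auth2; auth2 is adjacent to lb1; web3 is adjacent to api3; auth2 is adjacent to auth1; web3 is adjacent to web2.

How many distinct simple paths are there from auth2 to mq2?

auth2–auth1–lb1–web3–mq2
auth2–auth1–mq2
auth2–lb1–auth1–mq2
auth2–lb1–web3–mq2
auth2–mq2

5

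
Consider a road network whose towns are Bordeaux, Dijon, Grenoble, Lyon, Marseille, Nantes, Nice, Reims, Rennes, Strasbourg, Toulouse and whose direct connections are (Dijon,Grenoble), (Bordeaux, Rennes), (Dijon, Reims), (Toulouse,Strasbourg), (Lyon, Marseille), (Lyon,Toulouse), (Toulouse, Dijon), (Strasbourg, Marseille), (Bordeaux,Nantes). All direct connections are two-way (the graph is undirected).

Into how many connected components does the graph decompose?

3

From Bordeaux: component {Bordeaux, Nantes, Rennes}.
From Dijon: component {Dijon, Grenoble, Lyon, Marseille, Reims, Strasbourg, Toulouse}.
From Nice: component {Nice}.
That's 3 components.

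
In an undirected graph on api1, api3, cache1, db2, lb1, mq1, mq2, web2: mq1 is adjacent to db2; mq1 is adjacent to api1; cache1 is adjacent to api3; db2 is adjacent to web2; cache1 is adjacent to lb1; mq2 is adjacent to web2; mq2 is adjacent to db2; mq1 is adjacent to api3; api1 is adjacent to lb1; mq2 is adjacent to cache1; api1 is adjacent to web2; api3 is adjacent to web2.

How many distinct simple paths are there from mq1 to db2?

mq1–api1–lb1–cache1–api3–web2–db2
mq1–api1–lb1–cache1–api3–web2–mq2–db2
mq1–api1–lb1–cache1–mq2–db2
mq1–api1–lb1–cache1–mq2–web2–db2
mq1–api1–web2–api3–cache1–mq2–db2
mq1–api1–web2–db2
mq1–api1–web2–mq2–db2
mq1–api3–cache1–lb1–api1–web2–db2
mq1–api3–cache1–lb1–api1–web2–mq2–db2
mq1–api3–cache1–mq2–db2
mq1–api3–cache1–mq2–web2–db2
mq1–api3–web2–api1–lb1–cache1–mq2–db2
mq1–api3–web2–db2
mq1–api3–web2–mq2–db2
mq1–db2

15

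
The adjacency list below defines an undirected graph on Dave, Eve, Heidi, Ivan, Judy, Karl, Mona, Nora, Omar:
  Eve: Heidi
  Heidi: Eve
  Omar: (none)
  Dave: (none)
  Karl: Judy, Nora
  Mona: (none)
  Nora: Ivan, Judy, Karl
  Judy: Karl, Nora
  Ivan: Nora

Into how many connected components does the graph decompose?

From Dave: component {Dave}.
From Eve: component {Eve, Heidi}.
From Ivan: component {Ivan, Judy, Karl, Nora}.
From Mona: component {Mona}.
From Omar: component {Omar}.
That's 5 components.

5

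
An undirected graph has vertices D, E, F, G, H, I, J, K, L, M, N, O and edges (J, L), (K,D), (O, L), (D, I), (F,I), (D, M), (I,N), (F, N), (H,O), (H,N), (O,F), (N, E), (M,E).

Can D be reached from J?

Yes

Explore from J.
Distance 1: reach L.
Distance 2: reach O.
Distance 3: reach F, H.
Distance 4: reach I, N.
Distance 5: reach D, E.
Found D.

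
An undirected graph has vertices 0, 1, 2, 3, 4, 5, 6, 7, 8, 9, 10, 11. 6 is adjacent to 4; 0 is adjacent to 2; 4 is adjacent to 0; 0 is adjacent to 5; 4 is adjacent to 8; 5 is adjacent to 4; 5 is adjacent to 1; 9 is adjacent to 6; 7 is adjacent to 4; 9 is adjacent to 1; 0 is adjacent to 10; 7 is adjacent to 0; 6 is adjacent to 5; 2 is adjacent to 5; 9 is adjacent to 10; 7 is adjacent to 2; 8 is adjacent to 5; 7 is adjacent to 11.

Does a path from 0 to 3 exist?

Explore from 0.
Distance 1: reach 2, 4, 5, 7, 10.
Distance 2: reach 1, 6, 8, 9, 11.
The search is exhausted without reaching 3; it lies in a different component.

No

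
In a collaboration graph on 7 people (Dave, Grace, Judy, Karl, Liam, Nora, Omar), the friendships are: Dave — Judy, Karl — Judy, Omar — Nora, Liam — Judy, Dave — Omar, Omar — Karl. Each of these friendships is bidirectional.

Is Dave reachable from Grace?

No

Grace has no edges, so nothing is reachable from it.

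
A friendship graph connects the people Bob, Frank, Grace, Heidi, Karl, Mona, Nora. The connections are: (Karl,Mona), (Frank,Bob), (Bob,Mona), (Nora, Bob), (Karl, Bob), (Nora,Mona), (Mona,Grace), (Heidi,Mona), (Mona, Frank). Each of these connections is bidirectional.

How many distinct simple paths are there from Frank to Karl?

Frank–Bob–Karl
Frank–Bob–Mona–Karl
Frank–Bob–Nora–Mona–Karl
Frank–Mona–Bob–Karl
Frank–Mona–Karl
Frank–Mona–Nora–Bob–Karl

6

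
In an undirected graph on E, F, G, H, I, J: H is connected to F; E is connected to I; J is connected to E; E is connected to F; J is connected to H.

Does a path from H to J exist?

Yes

Explore from H.
Distance 1: reach F, J.
Found J.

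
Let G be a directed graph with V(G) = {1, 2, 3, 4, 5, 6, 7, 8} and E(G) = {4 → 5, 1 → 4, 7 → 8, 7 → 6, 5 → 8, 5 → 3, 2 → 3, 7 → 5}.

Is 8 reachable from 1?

Explore from 1.
Distance 1: reach 4.
Distance 2: reach 5.
Distance 3: reach 3, 8.
Found 8.

Yes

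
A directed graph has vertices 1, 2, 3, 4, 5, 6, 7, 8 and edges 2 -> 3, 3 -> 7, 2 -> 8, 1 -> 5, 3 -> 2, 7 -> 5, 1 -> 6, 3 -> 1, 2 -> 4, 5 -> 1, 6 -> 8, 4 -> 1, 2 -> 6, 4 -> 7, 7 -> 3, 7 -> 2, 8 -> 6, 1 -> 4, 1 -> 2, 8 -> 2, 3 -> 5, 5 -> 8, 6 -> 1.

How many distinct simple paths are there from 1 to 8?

1→2→3→5→8
1→2→3→7→5→8
1→2→4→7→3→5→8
1→2→4→7→5→8
1→2→6→8
1→2→8
1→4→7→2→3→5→8
1→4→7→2→6→8
1→4→7→2→8
1→4→7→3→2→6→8
1→4→7→3→2→8
1→4→7→3→5→8
1→4→7→5→8
1→5→8
1→6→8

15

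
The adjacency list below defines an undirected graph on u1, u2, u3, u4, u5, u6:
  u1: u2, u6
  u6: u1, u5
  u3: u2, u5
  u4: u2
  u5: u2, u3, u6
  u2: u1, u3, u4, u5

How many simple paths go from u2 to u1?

3

u2–u1
u2–u3–u5–u6–u1
u2–u5–u6–u1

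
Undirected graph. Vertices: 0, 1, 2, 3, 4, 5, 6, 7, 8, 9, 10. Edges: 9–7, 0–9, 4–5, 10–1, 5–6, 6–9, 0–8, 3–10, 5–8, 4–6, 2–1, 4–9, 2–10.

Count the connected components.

2

From 0: component {0, 4, 5, 6, 7, 8, 9}.
From 1: component {1, 2, 3, 10}.
That's 2 components.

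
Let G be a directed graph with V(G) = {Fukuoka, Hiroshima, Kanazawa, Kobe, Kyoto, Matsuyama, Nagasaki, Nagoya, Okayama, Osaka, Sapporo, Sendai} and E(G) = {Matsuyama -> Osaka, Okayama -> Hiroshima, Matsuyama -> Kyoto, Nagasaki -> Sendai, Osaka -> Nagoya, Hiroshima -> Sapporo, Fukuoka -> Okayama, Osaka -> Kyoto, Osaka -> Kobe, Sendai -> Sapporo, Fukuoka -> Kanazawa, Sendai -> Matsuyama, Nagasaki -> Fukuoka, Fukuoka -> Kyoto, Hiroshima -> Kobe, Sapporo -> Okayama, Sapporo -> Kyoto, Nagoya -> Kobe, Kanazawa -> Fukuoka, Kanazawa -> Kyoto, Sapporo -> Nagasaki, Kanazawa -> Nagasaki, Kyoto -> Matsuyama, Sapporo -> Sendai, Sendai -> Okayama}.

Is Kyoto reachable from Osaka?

Explore from Osaka.
Distance 1: reach Kobe, Kyoto, Nagoya.
Found Kyoto.

Yes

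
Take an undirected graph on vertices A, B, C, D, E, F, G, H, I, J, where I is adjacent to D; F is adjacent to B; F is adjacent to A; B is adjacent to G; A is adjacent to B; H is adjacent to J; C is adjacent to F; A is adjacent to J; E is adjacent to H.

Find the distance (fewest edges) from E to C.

Distance 0: E.
Distance 1: H.
Distance 2: J.
Distance 3: A.
Distance 4: B, F.
Distance 5: C, G — contains C.

5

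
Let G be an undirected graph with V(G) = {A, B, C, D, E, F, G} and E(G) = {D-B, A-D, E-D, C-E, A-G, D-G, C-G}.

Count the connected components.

From A: component {A, B, C, D, E, G}.
From F: component {F}.
That's 2 components.

2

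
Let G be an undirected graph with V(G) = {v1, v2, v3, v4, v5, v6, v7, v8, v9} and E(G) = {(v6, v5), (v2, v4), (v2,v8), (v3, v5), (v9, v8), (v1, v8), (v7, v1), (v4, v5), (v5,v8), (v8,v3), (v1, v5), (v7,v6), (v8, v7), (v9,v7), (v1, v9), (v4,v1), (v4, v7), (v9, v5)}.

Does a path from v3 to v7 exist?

Yes

Explore from v3.
Distance 1: reach v5, v8.
Distance 2: reach v1, v2, v4, v6, v7, v9.
Found v7.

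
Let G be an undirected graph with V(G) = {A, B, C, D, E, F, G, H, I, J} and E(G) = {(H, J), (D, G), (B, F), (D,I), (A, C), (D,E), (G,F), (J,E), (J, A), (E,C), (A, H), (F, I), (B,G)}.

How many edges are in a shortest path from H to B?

5

Distance 0: H.
Distance 1: A, J.
Distance 2: C, E.
Distance 3: D.
Distance 4: G, I.
Distance 5: B, F — contains B.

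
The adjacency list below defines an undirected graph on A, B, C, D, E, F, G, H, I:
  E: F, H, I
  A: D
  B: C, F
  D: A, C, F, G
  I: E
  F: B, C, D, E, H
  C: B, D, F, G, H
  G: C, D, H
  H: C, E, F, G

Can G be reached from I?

Explore from I.
Distance 1: reach E.
Distance 2: reach F, H.
Distance 3: reach B, C, D, G.
Found G.

Yes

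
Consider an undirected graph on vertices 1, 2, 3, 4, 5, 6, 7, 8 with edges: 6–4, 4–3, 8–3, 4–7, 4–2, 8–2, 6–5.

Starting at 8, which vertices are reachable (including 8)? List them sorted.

2, 3, 4, 5, 6, 7, 8

Start at 8.
Its neighbours: 2, 3.
Then their neighbours: 4.
Then next layer: 6, 7.
Then next layer: 5.
Nothing further is reachable.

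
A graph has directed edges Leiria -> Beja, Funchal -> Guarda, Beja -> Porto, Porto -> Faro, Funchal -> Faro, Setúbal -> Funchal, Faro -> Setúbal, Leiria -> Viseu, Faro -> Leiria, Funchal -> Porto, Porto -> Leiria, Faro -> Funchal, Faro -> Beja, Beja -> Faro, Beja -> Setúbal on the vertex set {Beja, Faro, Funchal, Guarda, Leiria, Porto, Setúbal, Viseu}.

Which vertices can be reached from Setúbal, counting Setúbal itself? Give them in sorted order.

Beja, Faro, Funchal, Guarda, Leiria, Porto, Setúbal, Viseu

Start at Setúbal.
Its neighbours: Funchal.
Then their neighbours: Faro, Guarda, Porto.
Then next layer: Beja, Leiria.
Then next layer: Viseu.
Every vertex is now reached.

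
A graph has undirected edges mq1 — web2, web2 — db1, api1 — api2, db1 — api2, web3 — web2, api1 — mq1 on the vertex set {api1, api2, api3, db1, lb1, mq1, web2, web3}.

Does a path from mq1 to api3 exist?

Explore from mq1.
Distance 1: reach api1, web2.
Distance 2: reach api2, db1, web3.
The search is exhausted without reaching api3; it lies in a different component.

No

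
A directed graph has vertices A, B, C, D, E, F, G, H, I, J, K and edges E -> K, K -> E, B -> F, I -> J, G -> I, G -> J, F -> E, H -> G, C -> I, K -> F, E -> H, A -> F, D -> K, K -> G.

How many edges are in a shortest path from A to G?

4

Distance 0: A.
Distance 1: F.
Distance 2: E.
Distance 3: H, K.
Distance 4: G — contains G.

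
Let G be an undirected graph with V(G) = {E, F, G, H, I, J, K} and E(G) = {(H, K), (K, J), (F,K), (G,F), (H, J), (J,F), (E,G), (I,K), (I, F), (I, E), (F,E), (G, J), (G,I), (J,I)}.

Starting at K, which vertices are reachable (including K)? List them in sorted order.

Start at K.
Its neighbours: F, H, I, J.
Then their neighbours: E, G.
Every vertex is now reached.

E, F, G, H, I, J, K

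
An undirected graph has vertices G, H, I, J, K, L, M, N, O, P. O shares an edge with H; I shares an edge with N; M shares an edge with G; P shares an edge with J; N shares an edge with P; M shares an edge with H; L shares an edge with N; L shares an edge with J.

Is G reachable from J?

Explore from J.
Distance 1: reach L, P.
Distance 2: reach N.
Distance 3: reach I.
The search is exhausted without reaching G; it lies in a different component.

No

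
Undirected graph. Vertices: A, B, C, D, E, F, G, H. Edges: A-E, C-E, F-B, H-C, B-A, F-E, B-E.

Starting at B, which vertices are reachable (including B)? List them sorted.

Start at B.
Its neighbours: A, E, F.
Then their neighbours: C.
Then next layer: H.
Nothing further is reachable.

A, B, C, E, F, H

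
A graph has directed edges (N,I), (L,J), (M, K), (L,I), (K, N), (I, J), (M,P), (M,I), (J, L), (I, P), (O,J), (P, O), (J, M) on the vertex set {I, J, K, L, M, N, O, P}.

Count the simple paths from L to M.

L→I→J→M
L→I→P→O→J→M
L→J→M

3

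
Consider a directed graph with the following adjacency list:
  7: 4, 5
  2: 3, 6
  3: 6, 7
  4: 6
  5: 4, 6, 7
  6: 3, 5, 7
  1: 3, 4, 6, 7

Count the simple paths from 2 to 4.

12

2→3→6→5→4
2→3→6→5→7→4
2→3→6→7→4
2→3→6→7→5→4
2→3→7→4
2→3→7→5→4
2→6→3→7→4
2→6→3→7→5→4
2→6→5→4
2→6→5→7→4
2→6→7→4
2→6→7→5→4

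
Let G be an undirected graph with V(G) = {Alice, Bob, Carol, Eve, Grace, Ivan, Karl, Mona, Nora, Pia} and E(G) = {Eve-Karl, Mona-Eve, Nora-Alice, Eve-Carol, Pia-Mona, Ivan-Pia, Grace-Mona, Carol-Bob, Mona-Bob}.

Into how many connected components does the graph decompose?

2

From Alice: component {Alice, Nora}.
From Bob: component {Bob, Carol, Eve, Grace, Ivan, Karl, Mona, Pia}.
That's 2 components.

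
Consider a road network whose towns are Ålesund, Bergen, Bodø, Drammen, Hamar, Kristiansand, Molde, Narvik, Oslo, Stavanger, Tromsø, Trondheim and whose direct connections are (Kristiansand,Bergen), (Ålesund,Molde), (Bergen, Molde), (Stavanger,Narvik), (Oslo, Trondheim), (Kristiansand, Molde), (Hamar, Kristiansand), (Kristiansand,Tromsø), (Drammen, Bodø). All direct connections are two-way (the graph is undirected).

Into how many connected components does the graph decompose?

From Ålesund: component {Ålesund, Bergen, Hamar, Kristiansand, Molde, Tromsø}.
From Bodø: component {Bodø, Drammen}.
From Narvik: component {Narvik, Stavanger}.
From Oslo: component {Oslo, Trondheim}.
That's 4 components.

4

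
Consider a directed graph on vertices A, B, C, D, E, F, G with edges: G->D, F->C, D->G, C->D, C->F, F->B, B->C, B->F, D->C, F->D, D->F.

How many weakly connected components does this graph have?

3

From A: component {A}.
From B: component {B, C, D, F, G}.
From E: component {E}.
That's 3 components.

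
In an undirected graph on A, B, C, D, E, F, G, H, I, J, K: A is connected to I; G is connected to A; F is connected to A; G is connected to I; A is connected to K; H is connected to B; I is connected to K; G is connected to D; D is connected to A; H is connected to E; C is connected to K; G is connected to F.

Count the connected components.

3

From A: component {A, C, D, F, G, I, K}.
From B: component {B, E, H}.
From J: component {J}.
That's 3 components.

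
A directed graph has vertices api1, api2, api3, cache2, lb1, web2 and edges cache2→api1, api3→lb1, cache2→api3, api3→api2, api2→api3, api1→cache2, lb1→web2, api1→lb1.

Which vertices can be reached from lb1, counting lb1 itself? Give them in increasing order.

Start at lb1.
Its neighbours: web2.
Nothing further is reachable.

lb1, web2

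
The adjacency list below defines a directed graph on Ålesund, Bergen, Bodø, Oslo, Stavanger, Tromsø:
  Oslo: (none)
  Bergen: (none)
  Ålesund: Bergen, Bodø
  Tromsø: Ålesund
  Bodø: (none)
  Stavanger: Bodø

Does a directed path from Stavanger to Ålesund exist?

No

Explore from Stavanger.
Distance 1: reach Bodø.
The search from Stavanger is exhausted; no directed path reaches Ålesund.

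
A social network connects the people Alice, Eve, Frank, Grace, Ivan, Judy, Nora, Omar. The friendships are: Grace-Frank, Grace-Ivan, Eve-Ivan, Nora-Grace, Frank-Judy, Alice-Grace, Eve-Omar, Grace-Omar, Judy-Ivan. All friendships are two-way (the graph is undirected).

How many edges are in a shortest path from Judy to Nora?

Distance 0: Judy.
Distance 1: Frank, Ivan.
Distance 2: Eve, Grace.
Distance 3: Alice, Nora, Omar — contains Nora.

3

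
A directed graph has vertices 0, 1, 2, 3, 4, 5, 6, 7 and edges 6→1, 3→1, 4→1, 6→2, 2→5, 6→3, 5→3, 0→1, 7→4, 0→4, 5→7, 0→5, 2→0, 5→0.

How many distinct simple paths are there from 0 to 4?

2

0→4
0→5→7→4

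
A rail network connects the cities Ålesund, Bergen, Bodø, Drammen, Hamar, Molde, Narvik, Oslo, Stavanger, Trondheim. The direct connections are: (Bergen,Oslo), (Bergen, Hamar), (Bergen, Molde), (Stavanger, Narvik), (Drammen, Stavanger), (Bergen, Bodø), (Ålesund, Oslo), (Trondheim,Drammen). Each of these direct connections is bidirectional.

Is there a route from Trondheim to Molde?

Explore from Trondheim.
Distance 1: reach Drammen.
Distance 2: reach Stavanger.
Distance 3: reach Narvik.
The search is exhausted without reaching Molde; it lies in a different component.

No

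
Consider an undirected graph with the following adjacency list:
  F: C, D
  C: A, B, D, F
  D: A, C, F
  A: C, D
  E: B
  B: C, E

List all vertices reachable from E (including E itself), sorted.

Start at E.
Its neighbours: B.
Then their neighbours: C.
Then next layer: A, D, F.
Every vertex is now reached.

A, B, C, D, E, F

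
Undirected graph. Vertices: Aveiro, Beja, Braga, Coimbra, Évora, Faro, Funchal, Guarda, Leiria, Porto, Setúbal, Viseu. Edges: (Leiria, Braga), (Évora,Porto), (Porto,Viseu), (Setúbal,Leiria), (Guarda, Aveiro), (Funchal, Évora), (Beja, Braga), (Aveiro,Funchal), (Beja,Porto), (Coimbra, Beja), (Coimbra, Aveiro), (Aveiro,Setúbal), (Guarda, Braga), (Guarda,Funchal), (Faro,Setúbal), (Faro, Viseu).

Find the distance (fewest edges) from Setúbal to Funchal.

2

Distance 0: Setúbal.
Distance 1: Aveiro, Faro, Leiria.
Distance 2: Braga, Coimbra, Funchal, Guarda, Viseu — contains Funchal.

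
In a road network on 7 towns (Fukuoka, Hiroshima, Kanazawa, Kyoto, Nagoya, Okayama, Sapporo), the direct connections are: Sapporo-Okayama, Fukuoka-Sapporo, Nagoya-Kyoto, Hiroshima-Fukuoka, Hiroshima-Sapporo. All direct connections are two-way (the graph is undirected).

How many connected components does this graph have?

3

From Fukuoka: component {Fukuoka, Hiroshima, Okayama, Sapporo}.
From Kanazawa: component {Kanazawa}.
From Kyoto: component {Kyoto, Nagoya}.
That's 3 components.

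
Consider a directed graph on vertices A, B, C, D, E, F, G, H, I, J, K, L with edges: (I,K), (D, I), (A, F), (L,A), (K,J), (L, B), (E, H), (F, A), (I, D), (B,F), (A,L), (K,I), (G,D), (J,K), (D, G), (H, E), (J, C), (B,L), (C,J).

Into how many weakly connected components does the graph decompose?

From A: component {A, B, F, L}.
From C: component {C, D, G, I, J, K}.
From E: component {E, H}.
That's 3 components.

3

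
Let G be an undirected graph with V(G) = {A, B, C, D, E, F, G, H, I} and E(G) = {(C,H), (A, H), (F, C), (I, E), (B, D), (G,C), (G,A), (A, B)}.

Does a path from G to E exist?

No

Explore from G.
Distance 1: reach A, C.
Distance 2: reach B, F, H.
Distance 3: reach D.
The search is exhausted without reaching E; it lies in a different component.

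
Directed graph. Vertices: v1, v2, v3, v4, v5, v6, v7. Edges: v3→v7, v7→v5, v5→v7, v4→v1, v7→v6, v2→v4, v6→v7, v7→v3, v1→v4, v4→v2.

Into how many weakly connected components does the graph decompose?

2

From v1: component {v1, v2, v4}.
From v3: component {v3, v5, v6, v7}.
That's 2 components.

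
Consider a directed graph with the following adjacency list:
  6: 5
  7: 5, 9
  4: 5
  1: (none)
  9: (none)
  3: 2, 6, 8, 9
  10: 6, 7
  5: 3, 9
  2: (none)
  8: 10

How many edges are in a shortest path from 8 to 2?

Distance 0: 8.
Distance 1: 10.
Distance 2: 6, 7.
Distance 3: 5, 9.
Distance 4: 3.
Distance 5: 2 — contains 2.

5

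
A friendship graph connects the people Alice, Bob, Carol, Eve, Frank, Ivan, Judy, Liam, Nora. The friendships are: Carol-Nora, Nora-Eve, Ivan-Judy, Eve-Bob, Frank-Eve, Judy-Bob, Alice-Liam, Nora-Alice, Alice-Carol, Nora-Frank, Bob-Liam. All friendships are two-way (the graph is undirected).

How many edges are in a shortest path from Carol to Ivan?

Distance 0: Carol.
Distance 1: Alice, Nora.
Distance 2: Eve, Frank, Liam.
Distance 3: Bob.
Distance 4: Judy.
Distance 5: Ivan — contains Ivan.

5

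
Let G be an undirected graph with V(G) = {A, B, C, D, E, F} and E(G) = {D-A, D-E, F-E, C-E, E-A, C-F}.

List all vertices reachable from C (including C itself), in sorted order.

A, C, D, E, F

Start at C.
Its neighbours: E, F.
Then their neighbours: A, D.
Nothing further is reachable.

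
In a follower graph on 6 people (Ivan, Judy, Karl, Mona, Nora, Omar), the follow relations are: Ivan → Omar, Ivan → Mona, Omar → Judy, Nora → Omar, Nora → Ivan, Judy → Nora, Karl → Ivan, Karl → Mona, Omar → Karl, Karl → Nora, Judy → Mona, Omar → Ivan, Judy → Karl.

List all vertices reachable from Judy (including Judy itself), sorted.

Ivan, Judy, Karl, Mona, Nora, Omar

Start at Judy.
Its neighbours: Karl, Mona, Nora.
Then their neighbours: Ivan, Omar.
Every vertex is now reached.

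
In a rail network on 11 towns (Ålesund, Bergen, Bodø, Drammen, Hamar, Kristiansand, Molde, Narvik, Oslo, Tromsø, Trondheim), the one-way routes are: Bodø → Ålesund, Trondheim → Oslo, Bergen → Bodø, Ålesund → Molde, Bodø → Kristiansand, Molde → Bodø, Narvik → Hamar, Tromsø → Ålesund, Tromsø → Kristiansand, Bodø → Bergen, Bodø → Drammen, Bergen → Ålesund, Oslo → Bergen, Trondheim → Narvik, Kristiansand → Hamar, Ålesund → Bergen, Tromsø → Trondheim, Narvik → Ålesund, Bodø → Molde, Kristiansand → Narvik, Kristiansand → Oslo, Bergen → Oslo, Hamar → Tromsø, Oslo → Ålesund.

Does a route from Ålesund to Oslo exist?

Yes

Explore from Ålesund.
Distance 1: reach Bergen, Molde.
Distance 2: reach Bodø, Oslo.
Found Oslo.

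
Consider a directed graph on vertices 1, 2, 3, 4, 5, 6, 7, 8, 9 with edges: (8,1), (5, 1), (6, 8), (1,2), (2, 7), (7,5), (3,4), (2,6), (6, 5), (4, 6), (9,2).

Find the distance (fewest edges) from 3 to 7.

Distance 0: 3.
Distance 1: 4.
Distance 2: 6.
Distance 3: 5, 8.
Distance 4: 1.
Distance 5: 2.
Distance 6: 7 — contains 7.

6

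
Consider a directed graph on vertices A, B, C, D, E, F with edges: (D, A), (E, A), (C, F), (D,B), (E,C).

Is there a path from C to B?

No

Explore from C.
Distance 1: reach F.
The search from C is exhausted; no directed path reaches B.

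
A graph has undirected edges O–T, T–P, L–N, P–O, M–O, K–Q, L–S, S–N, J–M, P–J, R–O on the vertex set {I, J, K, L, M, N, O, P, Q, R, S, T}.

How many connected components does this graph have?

4

From I: component {I}.
From J: component {J, M, O, P, R, T}.
From K: component {K, Q}.
From L: component {L, N, S}.
That's 4 components.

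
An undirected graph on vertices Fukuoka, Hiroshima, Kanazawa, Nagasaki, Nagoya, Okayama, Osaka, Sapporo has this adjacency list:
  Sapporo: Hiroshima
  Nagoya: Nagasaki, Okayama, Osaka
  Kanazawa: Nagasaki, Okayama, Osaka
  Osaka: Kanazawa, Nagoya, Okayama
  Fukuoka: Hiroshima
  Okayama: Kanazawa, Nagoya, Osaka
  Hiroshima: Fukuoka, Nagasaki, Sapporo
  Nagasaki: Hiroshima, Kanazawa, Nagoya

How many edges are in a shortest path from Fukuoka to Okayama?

Distance 0: Fukuoka.
Distance 1: Hiroshima.
Distance 2: Nagasaki, Sapporo.
Distance 3: Kanazawa, Nagoya.
Distance 4: Okayama, Osaka — contains Okayama.

4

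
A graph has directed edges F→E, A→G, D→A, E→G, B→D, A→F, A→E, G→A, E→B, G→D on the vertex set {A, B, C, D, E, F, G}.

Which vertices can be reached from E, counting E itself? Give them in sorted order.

A, B, D, E, F, G

Start at E.
Its neighbours: B, G.
Then their neighbours: A, D.
Then next layer: F.
Nothing further is reachable.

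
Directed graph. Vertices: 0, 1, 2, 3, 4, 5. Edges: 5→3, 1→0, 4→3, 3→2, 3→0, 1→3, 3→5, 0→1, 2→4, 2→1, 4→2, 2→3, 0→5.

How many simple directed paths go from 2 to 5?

2→1→0→5
2→1→3→0→5
2→1→3→5
2→3→0→5
2→3→5
2→4→3→0→5
2→4→3→5

7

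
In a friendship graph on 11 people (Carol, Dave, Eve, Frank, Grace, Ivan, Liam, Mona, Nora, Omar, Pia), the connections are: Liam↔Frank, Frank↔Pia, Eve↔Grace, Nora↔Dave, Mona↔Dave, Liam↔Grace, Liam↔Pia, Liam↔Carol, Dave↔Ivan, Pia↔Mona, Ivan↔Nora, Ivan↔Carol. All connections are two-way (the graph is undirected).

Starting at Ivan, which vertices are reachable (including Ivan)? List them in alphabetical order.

Start at Ivan.
Its neighbours: Carol, Dave, Nora.
Then their neighbours: Liam, Mona.
Then next layer: Frank, Grace, Pia.
Then next layer: Eve.
Nothing further is reachable.

Carol, Dave, Eve, Frank, Grace, Ivan, Liam, Mona, Nora, Pia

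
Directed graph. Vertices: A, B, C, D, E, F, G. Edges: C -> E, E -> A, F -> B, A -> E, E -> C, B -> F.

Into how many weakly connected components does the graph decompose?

From A: component {A, C, E}.
From B: component {B, F}.
From D: component {D}.
From G: component {G}.
That's 4 components.

4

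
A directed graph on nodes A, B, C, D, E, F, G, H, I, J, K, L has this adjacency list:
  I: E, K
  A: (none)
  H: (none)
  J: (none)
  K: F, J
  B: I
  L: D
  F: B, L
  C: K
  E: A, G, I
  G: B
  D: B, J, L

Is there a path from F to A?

Yes

Explore from F.
Distance 1: reach B, L.
Distance 2: reach D, I.
Distance 3: reach E, J, K.
Distance 4: reach A, G.
Found A.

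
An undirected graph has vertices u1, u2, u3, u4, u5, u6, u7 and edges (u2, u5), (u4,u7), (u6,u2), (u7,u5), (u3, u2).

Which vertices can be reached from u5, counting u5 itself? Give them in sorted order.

u2, u3, u4, u5, u6, u7

Start at u5.
Its neighbours: u2, u7.
Then their neighbours: u3, u4, u6.
Nothing further is reachable.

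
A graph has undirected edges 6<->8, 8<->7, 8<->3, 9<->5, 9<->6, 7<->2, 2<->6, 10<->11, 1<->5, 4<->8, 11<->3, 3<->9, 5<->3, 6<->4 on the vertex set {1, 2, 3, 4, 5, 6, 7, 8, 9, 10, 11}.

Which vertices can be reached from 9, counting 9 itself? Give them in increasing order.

Start at 9.
Its neighbours: 3, 5, 6.
Then their neighbours: 1, 2, 4, 8, 11.
Then next layer: 7, 10.
Every vertex is now reached.

1, 2, 3, 4, 5, 6, 7, 8, 9, 10, 11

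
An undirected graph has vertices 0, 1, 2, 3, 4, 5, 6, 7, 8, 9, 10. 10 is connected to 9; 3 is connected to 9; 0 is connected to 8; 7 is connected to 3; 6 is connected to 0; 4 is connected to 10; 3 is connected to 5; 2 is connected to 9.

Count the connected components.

From 0: component {0, 6, 8}.
From 1: component {1}.
From 2: component {2, 3, 4, 5, 7, 9, 10}.
That's 3 components.

3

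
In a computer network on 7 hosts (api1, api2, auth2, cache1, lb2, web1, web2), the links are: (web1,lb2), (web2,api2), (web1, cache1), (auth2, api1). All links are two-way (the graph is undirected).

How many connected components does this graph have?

From api1: component {api1, auth2}.
From api2: component {api2, web2}.
From cache1: component {cache1, lb2, web1}.
That's 3 components.

3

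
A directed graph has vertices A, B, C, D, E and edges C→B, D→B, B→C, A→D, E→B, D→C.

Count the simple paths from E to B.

1

E→B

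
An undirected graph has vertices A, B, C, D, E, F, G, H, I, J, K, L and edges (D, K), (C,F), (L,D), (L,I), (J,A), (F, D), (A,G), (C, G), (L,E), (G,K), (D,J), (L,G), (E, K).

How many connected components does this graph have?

From A: component {A, C, D, E, F, G, I, J, K, L}.
From B: component {B}.
From H: component {H}.
That's 3 components.

3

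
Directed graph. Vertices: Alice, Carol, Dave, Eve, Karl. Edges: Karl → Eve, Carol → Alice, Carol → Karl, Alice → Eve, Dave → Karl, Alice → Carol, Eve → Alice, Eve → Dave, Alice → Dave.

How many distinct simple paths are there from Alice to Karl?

Alice→Carol→Karl
Alice→Dave→Karl
Alice→Eve→Dave→Karl

3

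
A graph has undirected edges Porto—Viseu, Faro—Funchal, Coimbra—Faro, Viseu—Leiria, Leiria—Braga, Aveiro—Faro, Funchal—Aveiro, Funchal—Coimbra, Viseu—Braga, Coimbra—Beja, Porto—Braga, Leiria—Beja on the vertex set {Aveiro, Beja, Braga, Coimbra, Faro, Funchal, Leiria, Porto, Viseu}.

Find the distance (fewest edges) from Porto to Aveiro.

6

Distance 0: Porto.
Distance 1: Braga, Viseu.
Distance 2: Leiria.
Distance 3: Beja.
Distance 4: Coimbra.
Distance 5: Faro, Funchal.
Distance 6: Aveiro — contains Aveiro.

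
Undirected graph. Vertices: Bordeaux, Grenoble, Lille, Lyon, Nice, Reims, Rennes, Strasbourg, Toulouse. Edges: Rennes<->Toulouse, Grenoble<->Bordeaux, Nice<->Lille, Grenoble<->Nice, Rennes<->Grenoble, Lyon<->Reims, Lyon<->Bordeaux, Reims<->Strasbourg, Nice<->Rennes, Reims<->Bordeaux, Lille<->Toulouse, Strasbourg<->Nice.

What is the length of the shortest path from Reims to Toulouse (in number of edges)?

Distance 0: Reims.
Distance 1: Bordeaux, Lyon, Strasbourg.
Distance 2: Grenoble, Nice.
Distance 3: Lille, Rennes.
Distance 4: Toulouse — contains Toulouse.

4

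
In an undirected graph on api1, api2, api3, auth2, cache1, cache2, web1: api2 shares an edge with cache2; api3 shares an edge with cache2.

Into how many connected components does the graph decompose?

5

From api1: component {api1}.
From api2: component {api2, api3, cache2}.
From auth2: component {auth2}.
From cache1: component {cache1}.
From web1: component {web1}.
That's 5 components.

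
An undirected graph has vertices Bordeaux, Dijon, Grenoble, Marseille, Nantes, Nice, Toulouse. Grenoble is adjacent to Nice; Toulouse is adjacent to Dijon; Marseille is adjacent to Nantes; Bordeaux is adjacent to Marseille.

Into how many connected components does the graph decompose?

3

From Bordeaux: component {Bordeaux, Marseille, Nantes}.
From Dijon: component {Dijon, Toulouse}.
From Grenoble: component {Grenoble, Nice}.
That's 3 components.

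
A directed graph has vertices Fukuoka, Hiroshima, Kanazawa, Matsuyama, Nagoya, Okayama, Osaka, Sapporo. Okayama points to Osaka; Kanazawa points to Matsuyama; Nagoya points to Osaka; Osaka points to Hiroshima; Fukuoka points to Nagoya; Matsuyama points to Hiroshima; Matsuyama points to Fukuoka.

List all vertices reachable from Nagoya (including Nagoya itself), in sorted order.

Start at Nagoya.
Its neighbours: Osaka.
Then their neighbours: Hiroshima.
Nothing further is reachable.

Hiroshima, Nagoya, Osaka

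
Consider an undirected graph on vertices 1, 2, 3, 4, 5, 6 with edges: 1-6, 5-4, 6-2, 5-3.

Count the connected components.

2

From 1: component {1, 2, 6}.
From 3: component {3, 4, 5}.
That's 2 components.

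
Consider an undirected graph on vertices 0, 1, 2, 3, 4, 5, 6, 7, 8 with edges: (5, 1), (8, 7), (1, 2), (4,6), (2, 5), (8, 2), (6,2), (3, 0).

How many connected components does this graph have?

From 0: component {0, 3}.
From 1: component {1, 2, 4, 5, 6, 7, 8}.
That's 2 components.

2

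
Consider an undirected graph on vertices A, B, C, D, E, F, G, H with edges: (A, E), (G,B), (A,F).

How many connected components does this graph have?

5

From A: component {A, E, F}.
From B: component {B, G}.
From C: component {C}.
From D: component {D}.
From H: component {H}.
That's 5 components.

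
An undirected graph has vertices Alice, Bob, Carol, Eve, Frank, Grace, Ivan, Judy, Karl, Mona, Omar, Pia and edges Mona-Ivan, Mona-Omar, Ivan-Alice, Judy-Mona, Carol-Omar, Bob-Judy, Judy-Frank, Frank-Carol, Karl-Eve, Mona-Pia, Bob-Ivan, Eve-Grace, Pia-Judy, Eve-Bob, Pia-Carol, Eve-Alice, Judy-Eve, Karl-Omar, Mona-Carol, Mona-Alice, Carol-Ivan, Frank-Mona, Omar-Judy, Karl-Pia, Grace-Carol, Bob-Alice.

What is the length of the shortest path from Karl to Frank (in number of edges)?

3

Distance 0: Karl.
Distance 1: Eve, Omar, Pia.
Distance 2: Alice, Bob, Carol, Grace, Judy, Mona.
Distance 3: Frank, Ivan — contains Frank.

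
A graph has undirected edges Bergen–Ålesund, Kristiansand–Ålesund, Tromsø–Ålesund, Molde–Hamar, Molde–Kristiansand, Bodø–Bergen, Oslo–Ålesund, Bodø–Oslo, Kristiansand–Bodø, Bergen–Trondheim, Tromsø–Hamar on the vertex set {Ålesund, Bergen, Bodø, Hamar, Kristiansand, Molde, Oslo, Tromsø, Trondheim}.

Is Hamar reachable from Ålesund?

Explore from Ålesund.
Distance 1: reach Bergen, Kristiansand, Oslo, Tromsø.
Distance 2: reach Bodø, Hamar, Molde, Trondheim.
Found Hamar.

Yes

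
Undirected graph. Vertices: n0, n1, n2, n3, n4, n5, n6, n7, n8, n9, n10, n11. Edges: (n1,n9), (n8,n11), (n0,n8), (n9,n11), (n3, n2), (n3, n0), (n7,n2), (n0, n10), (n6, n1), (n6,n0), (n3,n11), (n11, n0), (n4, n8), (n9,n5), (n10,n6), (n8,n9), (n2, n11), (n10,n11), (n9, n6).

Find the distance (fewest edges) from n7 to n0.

Distance 0: n7.
Distance 1: n2.
Distance 2: n3, n11.
Distance 3: n0, n8, n9, n10 — contains n0.

3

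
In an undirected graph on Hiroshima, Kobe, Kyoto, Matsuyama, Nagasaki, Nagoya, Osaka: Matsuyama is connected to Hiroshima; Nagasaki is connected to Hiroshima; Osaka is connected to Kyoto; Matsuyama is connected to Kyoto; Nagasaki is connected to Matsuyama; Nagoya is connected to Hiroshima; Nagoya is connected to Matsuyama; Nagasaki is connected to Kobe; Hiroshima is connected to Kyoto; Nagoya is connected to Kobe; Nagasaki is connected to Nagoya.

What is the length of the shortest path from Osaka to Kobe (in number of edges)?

4

Distance 0: Osaka.
Distance 1: Kyoto.
Distance 2: Hiroshima, Matsuyama.
Distance 3: Nagasaki, Nagoya.
Distance 4: Kobe — contains Kobe.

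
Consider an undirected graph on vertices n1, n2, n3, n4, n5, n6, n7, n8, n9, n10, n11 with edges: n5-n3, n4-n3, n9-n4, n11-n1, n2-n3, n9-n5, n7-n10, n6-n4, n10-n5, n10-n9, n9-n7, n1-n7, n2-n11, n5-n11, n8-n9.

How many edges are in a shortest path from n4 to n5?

2

Distance 0: n4.
Distance 1: n3, n6, n9.
Distance 2: n2, n5, n7, n8, n10 — contains n5.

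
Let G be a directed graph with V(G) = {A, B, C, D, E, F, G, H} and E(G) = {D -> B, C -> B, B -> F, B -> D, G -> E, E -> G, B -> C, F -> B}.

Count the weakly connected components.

4

From A: component {A}.
From B: component {B, C, D, F}.
From E: component {E, G}.
From H: component {H}.
That's 4 components.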